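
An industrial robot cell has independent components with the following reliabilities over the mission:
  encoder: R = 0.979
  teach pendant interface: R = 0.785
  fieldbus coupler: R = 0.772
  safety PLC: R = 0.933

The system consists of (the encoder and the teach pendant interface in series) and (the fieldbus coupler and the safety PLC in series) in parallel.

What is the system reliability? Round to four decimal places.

Series (encoder and teach pendant interface): 0.979000 × 0.785000 = 0.768515
Series (fieldbus coupler and safety PLC): 0.772000 × 0.933000 = 0.720276
Parallel ([0.768515] and [0.720276]): 1 − (1 − 0.768515)(1 − 0.720276) = 0.9352

0.9352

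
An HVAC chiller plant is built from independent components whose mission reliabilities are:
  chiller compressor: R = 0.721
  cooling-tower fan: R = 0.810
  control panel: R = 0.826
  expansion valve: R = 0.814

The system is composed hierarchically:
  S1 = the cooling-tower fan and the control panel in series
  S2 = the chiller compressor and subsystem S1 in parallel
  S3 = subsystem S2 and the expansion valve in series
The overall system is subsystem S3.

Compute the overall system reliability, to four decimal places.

0.7388

Series (cooling-tower fan and control panel): 0.810000 × 0.826000 = 0.669060
Parallel (chiller compressor and [0.669060]): 1 − (1 − 0.721000)(1 − 0.669060) = 0.907668
Series ([0.907668] and expansion valve): 0.907668 × 0.814000 = 0.7388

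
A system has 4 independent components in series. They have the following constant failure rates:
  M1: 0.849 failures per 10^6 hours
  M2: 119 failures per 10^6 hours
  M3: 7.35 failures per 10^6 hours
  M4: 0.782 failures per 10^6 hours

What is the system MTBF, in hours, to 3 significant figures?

7810

Series of exponential components: λ_sys = Σ λ_i
λ_sys = 0.000000849 + 0.000119 + 0.00000735 + 0.000000782 = 1.2798e-04 /h
MTBF = 1 / λ_sys = 7810 h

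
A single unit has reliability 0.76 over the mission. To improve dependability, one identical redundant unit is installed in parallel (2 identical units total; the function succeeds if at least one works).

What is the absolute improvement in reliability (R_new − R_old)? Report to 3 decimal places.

0.182

R_before = 0.76
R_after = 1 − (1 − 0.76)^2 = 0.942
ΔR = 0.942 − 0.76 = 0.182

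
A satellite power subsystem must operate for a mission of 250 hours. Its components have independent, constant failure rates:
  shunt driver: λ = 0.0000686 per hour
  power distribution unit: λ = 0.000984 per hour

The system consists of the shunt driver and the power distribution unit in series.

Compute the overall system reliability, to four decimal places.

R(shunt driver) = exp(−0.0000686 × 250) = 0.982996
R(power distribution unit) = exp(−0.000984 × 250) = 0.781922
Series (shunt driver and power distribution unit): 0.982996 × 0.781922 = 0.7686

0.7686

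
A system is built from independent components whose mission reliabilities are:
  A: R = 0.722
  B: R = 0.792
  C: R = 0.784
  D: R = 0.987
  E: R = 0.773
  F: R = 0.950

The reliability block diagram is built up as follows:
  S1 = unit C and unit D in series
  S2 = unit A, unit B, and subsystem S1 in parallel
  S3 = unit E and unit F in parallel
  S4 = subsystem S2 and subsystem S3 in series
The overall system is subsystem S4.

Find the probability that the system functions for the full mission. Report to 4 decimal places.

Series (C and D): 0.784000 × 0.987000 = 0.773808
Parallel (A, B, and [0.773808]): 1 − (1 − 0.722000)(1 − 0.792000)(1 − 0.773808) = 0.986921
Parallel (E and F): 1 − (1 − 0.773000)(1 − 0.950000) = 0.988650
Series ([0.986921] and [0.988650]): 0.986921 × 0.988650 = 0.9757

0.9757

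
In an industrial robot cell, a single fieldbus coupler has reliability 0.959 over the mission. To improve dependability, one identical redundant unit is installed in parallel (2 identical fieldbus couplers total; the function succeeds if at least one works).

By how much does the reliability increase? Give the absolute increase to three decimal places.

0.039

R_before = 0.959
R_after = 1 − (1 − 0.959)^2 = 0.998
ΔR = 0.998 − 0.959 = 0.039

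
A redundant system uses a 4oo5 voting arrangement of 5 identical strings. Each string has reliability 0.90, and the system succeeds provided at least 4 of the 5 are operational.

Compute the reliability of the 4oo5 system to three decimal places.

0.919

R = Σ_{i=4}^{5} C(5,i) p^i (1−p)^{5−i} with p = 0.90
C(5,4)·0.90^4·0.10^1 = 0.32805
C(5,5)·0.90^5·0.10^0 = 0.59049
Sum = 0.919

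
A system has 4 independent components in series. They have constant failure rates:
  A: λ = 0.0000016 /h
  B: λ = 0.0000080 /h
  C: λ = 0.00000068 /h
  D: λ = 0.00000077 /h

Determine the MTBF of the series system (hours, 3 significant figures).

90500

Series of exponential components: λ_sys = Σ λ_i
λ_sys = 0.0000016 + 0.0000080 + 0.00000068 + 0.00000077 = 1.1050e-05 /h
MTBF = 1 / λ_sys = 90500 h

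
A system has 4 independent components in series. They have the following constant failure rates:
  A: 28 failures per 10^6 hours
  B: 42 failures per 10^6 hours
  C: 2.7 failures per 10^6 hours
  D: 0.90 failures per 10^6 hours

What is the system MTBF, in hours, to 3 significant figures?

Series of exponential components: λ_sys = Σ λ_i
λ_sys = 0.000028 + 0.000042 + 0.0000027 + 0.00000090 = 7.3600e-05 /h
MTBF = 1 / λ_sys = 13600 h

13600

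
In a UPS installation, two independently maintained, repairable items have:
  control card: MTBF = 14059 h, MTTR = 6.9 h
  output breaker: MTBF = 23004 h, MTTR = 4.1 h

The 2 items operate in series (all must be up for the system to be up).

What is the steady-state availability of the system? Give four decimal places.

0.9993

A(control card) = MTBF/(MTBF+MTTR) = 14059/(14059+6.9) = 0.999509
A(output breaker) = MTBF/(MTBF+MTTR) = 23004/(23004+4.1) = 0.999822
Series availability: 0.999509 × 0.999822 = 0.9993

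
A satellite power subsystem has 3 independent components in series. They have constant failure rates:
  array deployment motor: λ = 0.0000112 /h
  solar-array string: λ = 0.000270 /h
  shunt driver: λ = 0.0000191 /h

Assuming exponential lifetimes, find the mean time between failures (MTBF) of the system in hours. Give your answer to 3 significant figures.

Series of exponential components: λ_sys = Σ λ_i
λ_sys = 0.0000112 + 0.000270 + 0.0000191 = 3.0030e-04 /h
MTBF = 1 / λ_sys = 3330 h

3330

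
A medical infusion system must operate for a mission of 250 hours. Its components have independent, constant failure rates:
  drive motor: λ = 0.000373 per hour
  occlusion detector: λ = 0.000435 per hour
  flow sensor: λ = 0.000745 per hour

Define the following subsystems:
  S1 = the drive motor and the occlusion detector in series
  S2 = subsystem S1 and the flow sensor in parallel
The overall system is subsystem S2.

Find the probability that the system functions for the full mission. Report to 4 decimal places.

R(drive motor) = exp(−0.000373 × 250) = 0.910966
R(occlusion detector) = exp(−0.000435 × 250) = 0.896955
R(flow sensor) = exp(−0.000745 × 250) = 0.830066
Series (drive motor and occlusion detector): 0.910966 × 0.896955 = 0.817096
Parallel ([0.817096] and flow sensor): 1 − (1 − 0.817096)(1 − 0.830066) = 0.9689

0.9689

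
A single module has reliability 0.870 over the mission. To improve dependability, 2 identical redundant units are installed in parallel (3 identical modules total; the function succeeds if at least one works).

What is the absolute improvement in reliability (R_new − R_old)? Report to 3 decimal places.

R_before = 0.870
R_after = 1 − (1 − 0.870)^3 = 0.998
ΔR = 0.998 − 0.870 = 0.128

0.128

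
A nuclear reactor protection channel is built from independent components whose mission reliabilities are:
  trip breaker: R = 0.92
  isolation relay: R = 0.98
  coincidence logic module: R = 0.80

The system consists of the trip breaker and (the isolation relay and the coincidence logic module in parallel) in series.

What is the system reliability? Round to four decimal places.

Parallel (isolation relay and coincidence logic module): 1 − (1 − 0.980000)(1 − 0.800000) = 0.996000
Series (trip breaker and [0.996000]): 0.920000 × 0.996000 = 0.9163

0.9163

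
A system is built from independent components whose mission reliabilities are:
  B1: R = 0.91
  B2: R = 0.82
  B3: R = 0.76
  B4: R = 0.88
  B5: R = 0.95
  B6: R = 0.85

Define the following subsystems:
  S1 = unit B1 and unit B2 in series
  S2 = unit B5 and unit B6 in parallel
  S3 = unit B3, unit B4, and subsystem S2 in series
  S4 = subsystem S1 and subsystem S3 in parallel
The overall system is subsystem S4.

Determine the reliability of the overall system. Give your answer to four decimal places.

0.9147

Series (B1 and B2): 0.910000 × 0.820000 = 0.746200
Parallel (B5 and B6): 1 − (1 − 0.950000)(1 − 0.850000) = 0.992500
Series (B3, B4, and [0.992500]): 0.760000 × 0.880000 × 0.992500 = 0.663784
Parallel ([0.746200] and [0.663784]): 1 − (1 − 0.746200)(1 − 0.663784) = 0.9147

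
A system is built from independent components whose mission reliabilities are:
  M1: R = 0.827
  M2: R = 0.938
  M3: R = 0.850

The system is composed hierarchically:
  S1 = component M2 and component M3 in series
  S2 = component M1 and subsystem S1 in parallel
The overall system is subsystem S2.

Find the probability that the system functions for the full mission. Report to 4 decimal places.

Series (M2 and M3): 0.938000 × 0.850000 = 0.797300
Parallel (M1 and [0.797300]): 1 − (1 − 0.827000)(1 − 0.797300) = 0.9649

0.9649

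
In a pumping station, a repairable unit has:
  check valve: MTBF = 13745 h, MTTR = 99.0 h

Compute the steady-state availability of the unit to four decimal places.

A(check valve) = MTBF/(MTBF+MTTR) = 13745/(13745+99.0) = 0.9928

0.9928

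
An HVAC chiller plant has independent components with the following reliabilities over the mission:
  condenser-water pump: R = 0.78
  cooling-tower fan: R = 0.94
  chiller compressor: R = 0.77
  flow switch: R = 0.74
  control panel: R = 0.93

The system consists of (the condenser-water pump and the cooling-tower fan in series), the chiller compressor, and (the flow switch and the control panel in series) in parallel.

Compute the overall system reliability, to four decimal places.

Series (condenser-water pump and cooling-tower fan): 0.780000 × 0.940000 = 0.733200
Series (flow switch and control panel): 0.740000 × 0.930000 = 0.688200
Parallel ([0.733200], chiller compressor, and [0.688200]): 1 − (1 − 0.733200)(1 − 0.770000)(1 − 0.688200) = 0.9809

0.9809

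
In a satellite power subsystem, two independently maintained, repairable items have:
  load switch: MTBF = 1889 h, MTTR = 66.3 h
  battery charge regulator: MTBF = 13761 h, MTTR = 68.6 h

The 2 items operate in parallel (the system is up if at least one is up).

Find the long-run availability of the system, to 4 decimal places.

0.9998

A(load switch) = MTBF/(MTBF+MTTR) = 1889/(1889+66.3) = 0.966092
A(battery charge regulator) = MTBF/(MTBF+MTTR) = 13761/(13761+68.6) = 0.995040
Parallel availability: 1 − (1 − 0.966092)(1 − 0.995040) = 0.9998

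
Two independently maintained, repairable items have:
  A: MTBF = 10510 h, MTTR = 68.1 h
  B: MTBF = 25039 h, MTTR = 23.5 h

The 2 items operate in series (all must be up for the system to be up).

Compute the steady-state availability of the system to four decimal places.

0.9926

A(A) = MTBF/(MTBF+MTTR) = 10510/(10510+68.1) = 0.993562
A(B) = MTBF/(MTBF+MTTR) = 25039/(25039+23.5) = 0.999062
Series availability: 0.993562 × 0.999062 = 0.9926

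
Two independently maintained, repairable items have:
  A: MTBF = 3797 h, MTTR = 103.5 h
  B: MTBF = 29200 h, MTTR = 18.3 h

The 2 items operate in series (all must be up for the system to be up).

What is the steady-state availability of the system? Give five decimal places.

A(A) = MTBF/(MTBF+MTTR) = 3797/(3797+103.5) = 0.973465
A(B) = MTBF/(MTBF+MTTR) = 29200/(29200+18.3) = 0.999374
Series availability: 0.973465 × 0.999374 = 0.97286

0.97286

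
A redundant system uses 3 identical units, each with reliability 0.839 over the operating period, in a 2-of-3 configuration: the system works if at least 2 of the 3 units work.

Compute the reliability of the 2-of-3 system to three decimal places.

R = Σ_{i=2}^{3} C(3,i) p^i (1−p)^{3−i} with p = 0.839
C(3,2)·0.839^2·0.161^1 = 0.33999
C(3,3)·0.839^3·0.161^0 = 0.59059
Sum = 0.931

0.931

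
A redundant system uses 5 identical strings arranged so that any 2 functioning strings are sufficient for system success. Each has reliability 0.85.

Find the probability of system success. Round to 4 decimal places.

0.9978

R = Σ_{i=2}^{5} C(5,i) p^i (1−p)^{5−i} with p = 0.85
C(5,2)·0.85^2·0.15^3 = 0.024384
C(5,3)·0.85^3·0.15^2 = 0.138178
C(5,4)·0.85^4·0.15^1 = 0.391505
C(5,5)·0.85^5·0.15^0 = 0.443705
Sum = 0.9978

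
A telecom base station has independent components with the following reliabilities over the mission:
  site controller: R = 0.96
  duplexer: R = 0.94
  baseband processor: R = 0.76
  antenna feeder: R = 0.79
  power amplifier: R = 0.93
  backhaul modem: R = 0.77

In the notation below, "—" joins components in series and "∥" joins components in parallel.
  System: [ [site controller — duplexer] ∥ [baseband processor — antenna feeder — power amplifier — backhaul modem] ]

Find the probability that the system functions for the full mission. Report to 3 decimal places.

Series (site controller and duplexer): 0.96000 × 0.94000 = 0.90240
Series (baseband processor, antenna feeder, power amplifier, and backhaul modem): 0.76000 × 0.79000 × 0.93000 × 0.77000 = 0.42995
Parallel ([0.90240] and [0.42995]): 1 − (1 − 0.90240)(1 − 0.42995) = 0.944

0.944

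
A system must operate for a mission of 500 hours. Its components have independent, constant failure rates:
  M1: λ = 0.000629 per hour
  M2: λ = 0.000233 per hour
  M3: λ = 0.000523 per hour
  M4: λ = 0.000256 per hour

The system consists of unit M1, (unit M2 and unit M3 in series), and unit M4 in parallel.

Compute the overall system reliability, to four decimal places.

0.9898

R(M1) = exp(−0.000629 × 500) = 0.730154
R(M2) = exp(−0.000233 × 500) = 0.890030
R(M3) = exp(−0.000523 × 500) = 0.769896
R(M4) = exp(−0.000256 × 500) = 0.879853
Series (M2 and M3): 0.890030 × 0.769896 = 0.685231
Parallel (M1, [0.685231], and M4): 1 − (1 − 0.730154)(1 − 0.685231)(1 − 0.879853) = 0.9898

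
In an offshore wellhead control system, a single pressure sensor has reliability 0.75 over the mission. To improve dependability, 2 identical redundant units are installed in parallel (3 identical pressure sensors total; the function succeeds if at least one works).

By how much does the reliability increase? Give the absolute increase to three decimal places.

0.234

R_before = 0.75
R_after = 1 − (1 − 0.75)^3 = 0.984
ΔR = 0.984 − 0.75 = 0.234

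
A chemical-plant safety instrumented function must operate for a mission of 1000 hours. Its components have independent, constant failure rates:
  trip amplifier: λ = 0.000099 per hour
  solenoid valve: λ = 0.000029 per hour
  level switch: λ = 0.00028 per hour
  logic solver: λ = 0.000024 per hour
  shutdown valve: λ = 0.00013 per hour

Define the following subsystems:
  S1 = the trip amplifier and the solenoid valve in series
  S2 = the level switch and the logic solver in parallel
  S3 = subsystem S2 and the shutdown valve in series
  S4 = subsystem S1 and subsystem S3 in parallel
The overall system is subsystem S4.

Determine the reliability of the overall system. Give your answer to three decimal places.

0.985

R(trip amplifier) = exp(−0.000099 × 1000) = 0.90574
R(solenoid valve) = exp(−0.000029 × 1000) = 0.97142
R(level switch) = exp(−0.00028 × 1000) = 0.75578
R(logic solver) = exp(−0.000024 × 1000) = 0.97629
R(shutdown valve) = exp(−0.00013 × 1000) = 0.87810
Series (trip amplifier and solenoid valve): 0.90574 × 0.97142 = 0.87985
Parallel (level switch and logic solver): 1 − (1 − 0.75578)(1 − 0.97629) = 0.99421
Series ([0.99421] and shutdown valve): 0.99421 × 0.87810 = 0.87302
Parallel ([0.87985] and [0.87302]): 1 − (1 − 0.87985)(1 − 0.87302) = 0.985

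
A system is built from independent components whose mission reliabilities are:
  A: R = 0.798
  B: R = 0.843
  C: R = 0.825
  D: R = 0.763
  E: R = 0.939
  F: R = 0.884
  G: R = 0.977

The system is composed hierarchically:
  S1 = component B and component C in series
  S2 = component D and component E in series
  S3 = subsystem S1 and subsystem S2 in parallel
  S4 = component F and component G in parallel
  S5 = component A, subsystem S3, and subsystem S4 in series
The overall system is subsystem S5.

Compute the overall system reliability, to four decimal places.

0.7272

Series (B and C): 0.843000 × 0.825000 = 0.695475
Series (D and E): 0.763000 × 0.939000 = 0.716457
Parallel ([0.695475] and [0.716457]): 1 − (1 − 0.695475)(1 − 0.716457) = 0.913654
Parallel (F and G): 1 − (1 − 0.884000)(1 − 0.977000) = 0.997332
Series (A, [0.913654], and [0.997332]): 0.798000 × 0.913654 × 0.997332 = 0.7272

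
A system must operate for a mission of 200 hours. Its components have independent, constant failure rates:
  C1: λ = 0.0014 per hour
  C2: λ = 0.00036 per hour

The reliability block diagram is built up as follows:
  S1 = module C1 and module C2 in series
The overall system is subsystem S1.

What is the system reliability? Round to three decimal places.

R(C1) = exp(−0.0014 × 200) = 0.75578
R(C2) = exp(−0.00036 × 200) = 0.93053
Series (C1 and C2): 0.75578 × 0.93053 = 0.703

0.703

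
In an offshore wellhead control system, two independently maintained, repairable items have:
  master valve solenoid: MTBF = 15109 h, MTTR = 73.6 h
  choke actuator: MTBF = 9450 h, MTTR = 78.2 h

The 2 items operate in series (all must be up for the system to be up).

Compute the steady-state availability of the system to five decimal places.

A(master valve solenoid) = MTBF/(MTBF+MTTR) = 15109/(15109+73.6) = 0.995152
A(choke actuator) = MTBF/(MTBF+MTTR) = 9450/(9450+78.2) = 0.991793
Series availability: 0.995152 × 0.991793 = 0.98698

0.98698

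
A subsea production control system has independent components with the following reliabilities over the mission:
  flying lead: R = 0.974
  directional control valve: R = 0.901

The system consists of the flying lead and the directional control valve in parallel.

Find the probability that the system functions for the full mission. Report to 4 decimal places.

Parallel (flying lead and directional control valve): 1 − (1 − 0.974000)(1 − 0.901000) = 0.9974

0.9974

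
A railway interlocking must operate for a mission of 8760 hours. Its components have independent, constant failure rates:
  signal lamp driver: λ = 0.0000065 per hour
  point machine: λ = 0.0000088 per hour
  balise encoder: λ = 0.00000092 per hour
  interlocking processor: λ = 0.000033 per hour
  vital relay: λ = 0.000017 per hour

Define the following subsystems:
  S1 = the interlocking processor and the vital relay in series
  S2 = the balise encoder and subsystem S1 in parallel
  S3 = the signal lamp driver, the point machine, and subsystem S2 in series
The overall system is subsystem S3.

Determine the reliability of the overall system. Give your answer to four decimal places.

0.8721

R(signal lamp driver) = exp(−0.0000065 × 8760) = 0.944651
R(point machine) = exp(−0.0000088 × 8760) = 0.925808
R(balise encoder) = exp(−0.00000092 × 8760) = 0.991973
R(interlocking processor) = exp(−0.000033 × 8760) = 0.748952
R(vital relay) = exp(−0.000017 × 8760) = 0.861638
Series (interlocking processor and vital relay): 0.748952 × 0.861638 = 0.645326
Parallel (balise encoder and [0.645326]): 1 − (1 − 0.991973)(1 − 0.645326) = 0.997153
Series (signal lamp driver, point machine, and [0.997153]): 0.944651 × 0.925808 × 0.997153 = 0.8721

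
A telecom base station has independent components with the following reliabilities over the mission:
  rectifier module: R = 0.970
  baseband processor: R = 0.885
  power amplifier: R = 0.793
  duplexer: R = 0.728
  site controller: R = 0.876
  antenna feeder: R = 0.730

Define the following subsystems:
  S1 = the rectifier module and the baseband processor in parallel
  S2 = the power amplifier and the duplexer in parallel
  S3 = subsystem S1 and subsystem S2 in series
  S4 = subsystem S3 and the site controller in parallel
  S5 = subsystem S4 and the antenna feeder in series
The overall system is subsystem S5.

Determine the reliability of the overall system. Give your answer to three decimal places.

0.725

Parallel (rectifier module and baseband processor): 1 − (1 − 0.97000)(1 − 0.88500) = 0.99655
Parallel (power amplifier and duplexer): 1 − (1 − 0.79300)(1 − 0.72800) = 0.94370
Series ([0.99655] and [0.94370]): 0.99655 × 0.94370 = 0.94044
Parallel ([0.94044] and site controller): 1 − (1 − 0.94044)(1 − 0.87600) = 0.99261
Series ([0.99261] and antenna feeder): 0.99261 × 0.73000 = 0.725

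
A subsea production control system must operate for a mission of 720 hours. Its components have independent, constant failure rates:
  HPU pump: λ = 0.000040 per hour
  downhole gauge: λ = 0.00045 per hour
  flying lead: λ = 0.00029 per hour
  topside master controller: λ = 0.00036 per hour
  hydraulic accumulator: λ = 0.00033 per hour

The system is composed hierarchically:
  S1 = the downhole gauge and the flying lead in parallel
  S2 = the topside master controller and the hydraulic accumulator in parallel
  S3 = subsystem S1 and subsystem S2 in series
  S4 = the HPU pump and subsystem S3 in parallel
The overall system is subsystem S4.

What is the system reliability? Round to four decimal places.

R(HPU pump) = exp(−0.000040 × 720) = 0.971611
R(downhole gauge) = exp(−0.00045 × 720) = 0.723250
R(flying lead) = exp(−0.00029 × 720) = 0.811558
R(topside master controller) = exp(−0.00036 × 720) = 0.771669
R(hydraulic accumulator) = exp(−0.00033 × 720) = 0.788518
Parallel (downhole gauge and flying lead): 1 − (1 − 0.723250)(1 − 0.811558) = 0.947849
Parallel (topside master controller and hydraulic accumulator): 1 − (1 − 0.771669)(1 − 0.788518) = 0.951712
Series ([0.947849] and [0.951712]): 0.947849 × 0.951712 = 0.902079
Parallel (HPU pump and [0.902079]): 1 − (1 − 0.971611)(1 − 0.902079) = 0.9972

0.9972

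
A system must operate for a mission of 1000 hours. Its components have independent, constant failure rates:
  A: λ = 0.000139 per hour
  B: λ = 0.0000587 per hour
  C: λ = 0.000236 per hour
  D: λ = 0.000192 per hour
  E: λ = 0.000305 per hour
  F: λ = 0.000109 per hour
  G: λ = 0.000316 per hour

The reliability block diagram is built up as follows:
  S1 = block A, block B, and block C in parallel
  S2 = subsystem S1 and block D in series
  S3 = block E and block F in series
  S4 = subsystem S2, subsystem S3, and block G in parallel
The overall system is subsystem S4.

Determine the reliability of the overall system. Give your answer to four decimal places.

R(A) = exp(−0.000139 × 1000) = 0.870228
R(B) = exp(−0.0000587 × 1000) = 0.942990
R(C) = exp(−0.000236 × 1000) = 0.789781
R(D) = exp(−0.000192 × 1000) = 0.825307
R(E) = exp(−0.000305 × 1000) = 0.737123
R(F) = exp(−0.000109 × 1000) = 0.896730
R(G) = exp(−0.000316 × 1000) = 0.729059
Parallel (A, B, and C): 1 − (1 − 0.870228)(1 − 0.942990)(1 − 0.789781) = 0.998445
Series ([0.998445] and D): 0.998445 × 0.825307 = 0.824024
Series (E and F): 0.737123 × 0.896730 = 0.661000
Parallel ([0.824024], [0.661000], and G): 1 − (1 − 0.824024)(1 − 0.661000)(1 − 0.729059) = 0.9838

0.9838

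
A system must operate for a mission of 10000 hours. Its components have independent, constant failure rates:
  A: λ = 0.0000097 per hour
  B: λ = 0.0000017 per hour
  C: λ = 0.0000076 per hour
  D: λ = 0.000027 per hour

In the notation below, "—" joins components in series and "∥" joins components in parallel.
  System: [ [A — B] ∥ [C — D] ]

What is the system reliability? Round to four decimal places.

0.9685

R(A) = exp(−0.0000097 × 10000) = 0.907556
R(B) = exp(−0.0000017 × 10000) = 0.983144
R(C) = exp(−0.0000076 × 10000) = 0.926816
R(D) = exp(−0.000027 × 10000) = 0.763379
Series (A and B): 0.907556 × 0.983144 = 0.892258
Series (C and D): 0.926816 × 0.763379 = 0.707512
Parallel ([0.892258] and [0.707512]): 1 − (1 − 0.892258)(1 − 0.707512) = 0.9685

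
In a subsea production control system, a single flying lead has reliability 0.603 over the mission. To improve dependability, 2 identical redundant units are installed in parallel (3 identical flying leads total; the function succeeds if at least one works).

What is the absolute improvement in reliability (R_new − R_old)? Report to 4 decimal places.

R_before = 0.603
R_after = 1 − (1 − 0.603)^3 = 0.9374
ΔR = 0.9374 − 0.603 = 0.3344

0.3344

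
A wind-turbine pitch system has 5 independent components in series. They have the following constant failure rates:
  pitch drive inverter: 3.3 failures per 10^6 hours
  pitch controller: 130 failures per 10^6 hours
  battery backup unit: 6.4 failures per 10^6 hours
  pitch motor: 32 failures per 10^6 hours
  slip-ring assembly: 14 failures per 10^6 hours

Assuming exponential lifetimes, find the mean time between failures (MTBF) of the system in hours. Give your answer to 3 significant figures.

Series of exponential components: λ_sys = Σ λ_i
λ_sys = 0.0000033 + 0.00013 + 0.0000064 + 0.000032 + 0.000014 = 1.8570e-04 /h
MTBF = 1 / λ_sys = 5390 h

5390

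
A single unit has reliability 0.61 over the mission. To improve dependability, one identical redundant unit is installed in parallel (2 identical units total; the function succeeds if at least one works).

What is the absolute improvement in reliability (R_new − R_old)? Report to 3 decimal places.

R_before = 0.61
R_after = 1 − (1 − 0.61)^2 = 0.848
ΔR = 0.848 − 0.61 = 0.238

0.238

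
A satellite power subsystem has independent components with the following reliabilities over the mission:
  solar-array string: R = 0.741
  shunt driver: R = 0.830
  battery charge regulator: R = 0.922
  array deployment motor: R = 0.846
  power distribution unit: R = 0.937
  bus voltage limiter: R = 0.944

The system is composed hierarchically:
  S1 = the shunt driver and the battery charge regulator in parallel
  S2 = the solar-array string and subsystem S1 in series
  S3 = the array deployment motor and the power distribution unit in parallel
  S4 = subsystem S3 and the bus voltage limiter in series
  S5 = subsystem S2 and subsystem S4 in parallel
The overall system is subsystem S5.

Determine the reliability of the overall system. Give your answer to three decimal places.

0.982

Parallel (shunt driver and battery charge regulator): 1 − (1 − 0.83000)(1 − 0.92200) = 0.98674
Series (solar-array string and [0.98674]): 0.74100 × 0.98674 = 0.73117
Parallel (array deployment motor and power distribution unit): 1 − (1 − 0.84600)(1 − 0.93700) = 0.99030
Series ([0.99030] and bus voltage limiter): 0.99030 × 0.94400 = 0.93484
Parallel ([0.73117] and [0.93484]): 1 − (1 − 0.73117)(1 − 0.93484) = 0.982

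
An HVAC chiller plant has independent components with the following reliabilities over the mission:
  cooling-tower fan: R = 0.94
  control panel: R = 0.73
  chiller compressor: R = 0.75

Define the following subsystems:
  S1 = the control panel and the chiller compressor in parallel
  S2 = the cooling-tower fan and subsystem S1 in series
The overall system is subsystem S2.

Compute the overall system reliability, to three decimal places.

Parallel (control panel and chiller compressor): 1 − (1 − 0.73000)(1 − 0.75000) = 0.93250
Series (cooling-tower fan and [0.93250]): 0.94000 × 0.93250 = 0.877

0.877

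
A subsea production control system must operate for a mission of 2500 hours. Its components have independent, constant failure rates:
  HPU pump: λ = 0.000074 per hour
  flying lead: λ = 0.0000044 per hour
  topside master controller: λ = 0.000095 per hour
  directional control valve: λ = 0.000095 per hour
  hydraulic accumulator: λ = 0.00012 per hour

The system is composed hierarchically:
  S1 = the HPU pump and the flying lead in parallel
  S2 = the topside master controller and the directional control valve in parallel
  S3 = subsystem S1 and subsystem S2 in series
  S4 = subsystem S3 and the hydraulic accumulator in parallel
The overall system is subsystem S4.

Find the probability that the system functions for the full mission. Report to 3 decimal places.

0.988

R(HPU pump) = exp(−0.000074 × 2500) = 0.83110
R(flying lead) = exp(−0.0000044 × 2500) = 0.98906
R(topside master controller) = exp(−0.000095 × 2500) = 0.78860
R(directional control valve) = exp(−0.000095 × 2500) = 0.78860
R(hydraulic accumulator) = exp(−0.00012 × 2500) = 0.74082
Parallel (HPU pump and flying lead): 1 − (1 − 0.83110)(1 − 0.98906) = 0.99815
Parallel (topside master controller and directional control valve): 1 − (1 − 0.78860)(1 − 0.78860) = 0.95531
Series ([0.99815] and [0.95531]): 0.99815 × 0.95531 = 0.95354
Parallel ([0.95354] and hydraulic accumulator): 1 − (1 − 0.95354)(1 − 0.74082) = 0.988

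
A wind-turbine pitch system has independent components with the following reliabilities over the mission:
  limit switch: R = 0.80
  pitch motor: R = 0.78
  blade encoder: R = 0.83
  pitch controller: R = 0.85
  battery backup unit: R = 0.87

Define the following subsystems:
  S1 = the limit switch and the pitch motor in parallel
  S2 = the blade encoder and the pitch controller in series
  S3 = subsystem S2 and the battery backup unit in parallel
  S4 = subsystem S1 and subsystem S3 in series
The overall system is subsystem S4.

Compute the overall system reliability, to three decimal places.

Parallel (limit switch and pitch motor): 1 − (1 − 0.80000)(1 − 0.78000) = 0.95600
Series (blade encoder and pitch controller): 0.83000 × 0.85000 = 0.70550
Parallel ([0.70550] and battery backup unit): 1 − (1 − 0.70550)(1 − 0.87000) = 0.96172
Series ([0.95600] and [0.96172]): 0.95600 × 0.96172 = 0.919

0.919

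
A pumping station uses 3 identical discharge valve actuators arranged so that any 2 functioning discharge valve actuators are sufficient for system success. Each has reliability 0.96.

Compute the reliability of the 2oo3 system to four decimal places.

R = Σ_{i=2}^{3} C(3,i) p^i (1−p)^{3−i} with p = 0.96
C(3,2)·0.96^2·0.04^1 = 0.110592
C(3,3)·0.96^3·0.04^0 = 0.884736
Sum = 0.9953

0.9953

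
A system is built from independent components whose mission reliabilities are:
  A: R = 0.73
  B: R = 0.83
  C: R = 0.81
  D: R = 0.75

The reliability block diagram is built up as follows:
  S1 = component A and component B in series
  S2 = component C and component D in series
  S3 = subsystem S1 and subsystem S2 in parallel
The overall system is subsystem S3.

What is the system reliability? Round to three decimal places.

Series (A and B): 0.73000 × 0.83000 = 0.60590
Series (C and D): 0.81000 × 0.75000 = 0.60750
Parallel ([0.60590] and [0.60750]): 1 − (1 − 0.60590)(1 − 0.60750) = 0.845

0.845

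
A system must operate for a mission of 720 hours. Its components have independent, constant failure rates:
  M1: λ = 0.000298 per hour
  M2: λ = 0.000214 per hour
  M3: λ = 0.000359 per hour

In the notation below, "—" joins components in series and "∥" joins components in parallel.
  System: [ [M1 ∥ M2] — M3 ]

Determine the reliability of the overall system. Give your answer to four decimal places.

R(M1) = exp(−0.000298 × 720) = 0.806896
R(M2) = exp(−0.000214 × 720) = 0.857203
R(M3) = exp(−0.000359 × 720) = 0.772224
Parallel (M1 and M2): 1 − (1 − 0.806896)(1 − 0.857203) = 0.972425
Series ([0.972425] and M3): 0.972425 × 0.772224 = 0.7509

0.7509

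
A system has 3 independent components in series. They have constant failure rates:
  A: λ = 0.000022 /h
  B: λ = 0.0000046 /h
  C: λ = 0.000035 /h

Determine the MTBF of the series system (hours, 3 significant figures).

Series of exponential components: λ_sys = Σ λ_i
λ_sys = 0.000022 + 0.0000046 + 0.000035 = 6.1600e-05 /h
MTBF = 1 / λ_sys = 16200 h

16200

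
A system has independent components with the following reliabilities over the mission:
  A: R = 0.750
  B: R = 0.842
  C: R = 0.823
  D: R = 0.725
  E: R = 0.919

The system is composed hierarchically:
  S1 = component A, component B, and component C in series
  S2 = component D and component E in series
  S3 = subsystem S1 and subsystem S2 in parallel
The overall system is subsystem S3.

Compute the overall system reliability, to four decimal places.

0.8397

Series (A, B, and C): 0.750000 × 0.842000 × 0.823000 = 0.519725
Series (D and E): 0.725000 × 0.919000 = 0.666275
Parallel ([0.519725] and [0.666275]): 1 − (1 − 0.519725)(1 − 0.666275) = 0.8397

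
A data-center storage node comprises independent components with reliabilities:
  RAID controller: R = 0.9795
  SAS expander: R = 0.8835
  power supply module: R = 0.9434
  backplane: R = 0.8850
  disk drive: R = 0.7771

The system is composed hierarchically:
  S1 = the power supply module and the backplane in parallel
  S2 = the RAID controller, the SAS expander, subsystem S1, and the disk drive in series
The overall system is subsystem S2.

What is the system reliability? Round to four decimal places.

0.6681

Parallel (power supply module and backplane): 1 − (1 − 0.943400)(1 − 0.885000) = 0.993491
Series (RAID controller, SAS expander, [0.993491], and disk drive): 0.979500 × 0.883500 × 0.993491 × 0.777100 = 0.6681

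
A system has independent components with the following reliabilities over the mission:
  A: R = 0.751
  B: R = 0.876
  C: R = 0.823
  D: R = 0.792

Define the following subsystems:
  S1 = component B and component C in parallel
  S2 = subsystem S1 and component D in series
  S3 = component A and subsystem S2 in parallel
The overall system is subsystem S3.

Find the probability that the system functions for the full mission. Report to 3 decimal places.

0.944

Parallel (B and C): 1 − (1 − 0.87600)(1 − 0.82300) = 0.97805
Series ([0.97805] and D): 0.97805 × 0.79200 = 0.77462
Parallel (A and [0.77462]): 1 − (1 − 0.75100)(1 − 0.77462) = 0.944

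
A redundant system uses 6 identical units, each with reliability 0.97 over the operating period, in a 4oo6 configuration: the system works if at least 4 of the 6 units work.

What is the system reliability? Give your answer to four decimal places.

R = Σ_{i=4}^{6} C(6,i) p^i (1−p)^{6−i} with p = 0.97
C(6,4)·0.97^4·0.03^2 = 0.011951
C(6,5)·0.97^5·0.03^1 = 0.154572
C(6,6)·0.97^6·0.03^0 = 0.832972
Sum = 0.9995

0.9995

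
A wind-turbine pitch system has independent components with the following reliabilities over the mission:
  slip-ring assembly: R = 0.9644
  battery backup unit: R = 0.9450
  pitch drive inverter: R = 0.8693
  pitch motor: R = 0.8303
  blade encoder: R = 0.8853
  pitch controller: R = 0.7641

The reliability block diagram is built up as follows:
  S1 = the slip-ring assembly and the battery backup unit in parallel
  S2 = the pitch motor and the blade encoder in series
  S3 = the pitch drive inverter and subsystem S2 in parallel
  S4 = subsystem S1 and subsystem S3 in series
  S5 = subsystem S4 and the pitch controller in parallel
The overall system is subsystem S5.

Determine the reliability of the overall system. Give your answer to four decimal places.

0.9914

Parallel (slip-ring assembly and battery backup unit): 1 − (1 − 0.964400)(1 − 0.945000) = 0.998042
Series (pitch motor and blade encoder): 0.830300 × 0.885300 = 0.735065
Parallel (pitch drive inverter and [0.735065]): 1 − (1 − 0.869300)(1 − 0.735065) = 0.965373
Series ([0.998042] and [0.965373]): 0.998042 × 0.965373 = 0.963483
Parallel ([0.963483] and pitch controller): 1 − (1 − 0.963483)(1 − 0.764100) = 0.9914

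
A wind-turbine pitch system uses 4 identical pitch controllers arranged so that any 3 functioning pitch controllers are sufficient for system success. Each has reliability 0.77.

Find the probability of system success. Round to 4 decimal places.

0.7715

R = Σ_{i=3}^{4} C(4,i) p^i (1−p)^{4−i} with p = 0.77
C(4,3)·0.77^3·0.23^1 = 0.420010
C(4,4)·0.77^4·0.23^0 = 0.351530
Sum = 0.7715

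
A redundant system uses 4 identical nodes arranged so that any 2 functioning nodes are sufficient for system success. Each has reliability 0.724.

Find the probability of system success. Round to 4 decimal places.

0.9333

R = Σ_{i=2}^{4} C(4,i) p^i (1−p)^{4−i} with p = 0.724
C(4,2)·0.724^2·0.276^2 = 0.239578
C(4,3)·0.724^3·0.276^1 = 0.418972
C(4,4)·0.724^4·0.276^0 = 0.274760
Sum = 0.9333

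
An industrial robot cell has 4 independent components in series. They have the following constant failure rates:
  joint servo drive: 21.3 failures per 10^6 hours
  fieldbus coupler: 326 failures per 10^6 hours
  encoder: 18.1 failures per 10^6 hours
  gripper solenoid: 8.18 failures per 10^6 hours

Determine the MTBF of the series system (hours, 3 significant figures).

2680

Series of exponential components: λ_sys = Σ λ_i
λ_sys = 0.0000213 + 0.000326 + 0.0000181 + 0.00000818 = 3.7358e-04 /h
MTBF = 1 / λ_sys = 2680 h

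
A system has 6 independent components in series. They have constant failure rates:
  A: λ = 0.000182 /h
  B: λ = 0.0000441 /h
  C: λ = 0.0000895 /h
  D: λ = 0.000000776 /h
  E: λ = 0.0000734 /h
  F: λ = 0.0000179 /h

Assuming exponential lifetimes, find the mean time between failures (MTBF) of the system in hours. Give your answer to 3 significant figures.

2450

Series of exponential components: λ_sys = Σ λ_i
λ_sys = 0.000182 + 0.0000441 + 0.0000895 + 0.000000776 + 0.0000734 + 0.0000179 = 4.0768e-04 /h
MTBF = 1 / λ_sys = 2450 h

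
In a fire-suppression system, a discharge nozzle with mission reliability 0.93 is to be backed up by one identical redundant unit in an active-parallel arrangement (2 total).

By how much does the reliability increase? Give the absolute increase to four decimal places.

0.0651

R_before = 0.93
R_after = 1 − (1 − 0.93)^2 = 0.9951
ΔR = 0.9951 − 0.93 = 0.0651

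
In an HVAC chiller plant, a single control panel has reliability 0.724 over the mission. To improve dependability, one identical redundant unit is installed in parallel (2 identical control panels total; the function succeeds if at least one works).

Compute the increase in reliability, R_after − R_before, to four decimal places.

R_before = 0.724
R_after = 1 − (1 − 0.724)^2 = 0.9238
ΔR = 0.9238 − 0.724 = 0.1998

0.1998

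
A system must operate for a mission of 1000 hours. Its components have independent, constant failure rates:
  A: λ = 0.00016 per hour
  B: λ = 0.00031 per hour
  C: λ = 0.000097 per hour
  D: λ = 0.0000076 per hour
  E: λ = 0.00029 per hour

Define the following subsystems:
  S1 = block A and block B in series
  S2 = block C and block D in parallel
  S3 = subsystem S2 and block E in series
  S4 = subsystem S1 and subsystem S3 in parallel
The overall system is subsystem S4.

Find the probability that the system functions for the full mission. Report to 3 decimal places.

0.905

R(A) = exp(−0.00016 × 1000) = 0.85214
R(B) = exp(−0.00031 × 1000) = 0.73345
R(C) = exp(−0.000097 × 1000) = 0.90756
R(D) = exp(−0.0000076 × 1000) = 0.99243
R(E) = exp(−0.00029 × 1000) = 0.74826
Series (A and B): 0.85214 × 0.73345 = 0.62500
Parallel (C and D): 1 − (1 − 0.90756)(1 − 0.99243) = 0.99930
Series ([0.99930] and E): 0.99930 × 0.74826 = 0.74774
Parallel ([0.62500] and [0.74774]): 1 − (1 − 0.62500)(1 − 0.74774) = 0.905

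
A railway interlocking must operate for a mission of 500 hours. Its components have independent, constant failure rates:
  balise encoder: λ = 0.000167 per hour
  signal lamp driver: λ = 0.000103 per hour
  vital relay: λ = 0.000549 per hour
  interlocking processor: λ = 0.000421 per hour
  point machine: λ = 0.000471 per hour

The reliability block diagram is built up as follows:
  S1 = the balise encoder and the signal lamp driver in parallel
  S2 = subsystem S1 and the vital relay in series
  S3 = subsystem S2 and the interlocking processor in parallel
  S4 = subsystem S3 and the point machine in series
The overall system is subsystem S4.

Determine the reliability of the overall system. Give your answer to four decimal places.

R(balise encoder) = exp(−0.000167 × 500) = 0.919891
R(signal lamp driver) = exp(−0.000103 × 500) = 0.949804
R(vital relay) = exp(−0.000549 × 500) = 0.759952
R(interlocking processor) = exp(−0.000421 × 500) = 0.810179
R(point machine) = exp(−0.000471 × 500) = 0.790176
Parallel (balise encoder and signal lamp driver): 1 − (1 − 0.919891)(1 − 0.949804) = 0.995979
Series ([0.995979] and vital relay): 0.995979 × 0.759952 = 0.756896
Parallel ([0.756896] and interlocking processor): 1 − (1 − 0.756896)(1 − 0.810179) = 0.953854
Series ([0.953854] and point machine): 0.953854 × 0.790176 = 0.7537

0.7537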